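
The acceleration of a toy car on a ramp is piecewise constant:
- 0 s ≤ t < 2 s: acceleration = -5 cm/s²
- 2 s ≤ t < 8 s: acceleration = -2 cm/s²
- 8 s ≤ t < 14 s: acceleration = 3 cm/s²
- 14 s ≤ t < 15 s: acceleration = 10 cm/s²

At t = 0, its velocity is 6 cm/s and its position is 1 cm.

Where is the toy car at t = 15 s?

On each constant-a segment, Δv = aΔt and Δx = v₀Δt + ½aΔt²; chain segment to segment.
0–2 s: v starts 6 cm/s; Δx = 6·2 + ½·-5·2² = 2 cm; v ends -4 cm/s.
2–8 s: v starts -4 cm/s; Δx = -4·6 + ½·-2·6² = -60 cm; v ends -16 cm/s.
8–14 s: v starts -16 cm/s; Δx = -16·6 + ½·3·6² = -42 cm; v ends 2 cm/s.
14–15 s: v starts 2 cm/s; Δx = 2·1 + ½·10·1² = 7 cm; v ends 12 cm/s.
x(15) = 1 + Σ Δx = -92 cm.

-92 cm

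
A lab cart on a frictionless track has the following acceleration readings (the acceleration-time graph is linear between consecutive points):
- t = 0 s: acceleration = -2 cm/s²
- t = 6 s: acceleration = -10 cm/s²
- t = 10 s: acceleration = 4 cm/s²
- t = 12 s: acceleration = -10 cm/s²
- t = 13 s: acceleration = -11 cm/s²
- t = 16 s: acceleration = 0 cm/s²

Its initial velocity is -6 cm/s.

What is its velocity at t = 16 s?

-87 cm/s

Δv equals the area under the a-t graph; then v = v₀ + Δv.
0–6 s: ½(-2 + -10)(6) = -36 cm/s
6–10 s: ½(-10 + 4)(4) = -12 cm/s
10–12 s: ½(4 + -10)(2) = -6 cm/s
12–13 s: ½(-10 + -11)(1) = -10.5 cm/s
13–16 s: ½(-11 + 0)(3) = -16.5 cm/s
Δv = -81 cm/s, so v(16) = -6 + (-81) = -87 cm/s.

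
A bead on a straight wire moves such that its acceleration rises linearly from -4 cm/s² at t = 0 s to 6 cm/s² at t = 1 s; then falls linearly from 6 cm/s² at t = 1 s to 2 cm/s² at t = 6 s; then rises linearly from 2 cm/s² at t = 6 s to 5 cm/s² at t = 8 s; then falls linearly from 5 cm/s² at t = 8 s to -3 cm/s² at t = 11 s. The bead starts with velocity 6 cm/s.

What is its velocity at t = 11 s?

37 cm/s

Δv equals the area under the a-t graph; then v = v₀ + Δv.
0–1 s: ½(-4 + 6)(1) = 1 cm/s
1–6 s: ½(6 + 2)(5) = 20 cm/s
6–8 s: ½(2 + 5)(2) = 7 cm/s
8–11 s: ½(5 + -3)(3) = 3 cm/s
Δv = 31 cm/s, so v(11) = 6 + (31) = 37 cm/s.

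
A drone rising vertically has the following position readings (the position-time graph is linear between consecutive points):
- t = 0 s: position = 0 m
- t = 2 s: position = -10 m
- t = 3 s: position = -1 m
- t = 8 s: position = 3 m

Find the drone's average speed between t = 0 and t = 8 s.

Average speed = (total path length)/(elapsed time); on a piecewise-linear x-t graph the path length is Σ|Δx|.
0–2 s: |Δx| = |-10 − 0| = 10 m
2–3 s: |Δx| = |-1 − -10| = 9 m
3–8 s: |Δx| = |3 − -1| = 4 m
Total path = 23 m; average speed = 23/8 = 2.875 m/s.

2.875 m/s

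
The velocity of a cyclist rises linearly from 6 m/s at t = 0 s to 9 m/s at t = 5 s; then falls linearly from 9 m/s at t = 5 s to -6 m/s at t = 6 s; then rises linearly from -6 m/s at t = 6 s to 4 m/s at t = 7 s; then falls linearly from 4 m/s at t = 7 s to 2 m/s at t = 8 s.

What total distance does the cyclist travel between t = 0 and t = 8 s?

Total distance travelled is ∫|v| dt — sum the magnitudes of each area piece.
0–5 s: |½(6 + 9)(5)| = 37.5 m
5–6 s: v = 0 at t = 5.6 s; triangle areas 2.7 + 1.2 = 3.9 m
6–7 s: v = 0 at t = 6.6 s; triangle areas 1.8 + 0.8 = 2.6 m
7–8 s: |½(4 + 2)(1)| = 3 m
Total distance = 47 m

47 m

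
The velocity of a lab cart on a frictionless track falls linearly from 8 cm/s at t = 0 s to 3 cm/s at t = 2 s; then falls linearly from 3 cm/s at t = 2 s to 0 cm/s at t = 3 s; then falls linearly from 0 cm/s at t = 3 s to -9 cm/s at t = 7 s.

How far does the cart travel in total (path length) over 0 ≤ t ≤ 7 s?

30.5 cm

Distance (not displacement) is the total path length: add the absolute areas under v-t.
0–2 s: |½(8 + 3)(2)| = 11 cm
2–3 s: |½(3 + 0)(1)| = 1.5 cm
3–7 s: |½(0 + -9)(4)| = 18 cm
Total distance = 30.5 cm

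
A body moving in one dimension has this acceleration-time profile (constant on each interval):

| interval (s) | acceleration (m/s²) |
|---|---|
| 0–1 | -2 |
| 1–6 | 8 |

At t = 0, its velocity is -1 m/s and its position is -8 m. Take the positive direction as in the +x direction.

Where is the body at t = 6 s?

75 m

On each constant-a segment, Δv = aΔt and Δx = v₀Δt + ½aΔt²; chain segment to segment.
0–1 s: v starts -1 m/s; Δx = -1·1 + ½·-2·1² = -2 m; v ends -3 m/s.
1–6 s: v starts -3 m/s; Δx = -3·5 + ½·8·5² = 85 m; v ends 37 m/s.
x(6) = -8 + Σ Δx = 75 m.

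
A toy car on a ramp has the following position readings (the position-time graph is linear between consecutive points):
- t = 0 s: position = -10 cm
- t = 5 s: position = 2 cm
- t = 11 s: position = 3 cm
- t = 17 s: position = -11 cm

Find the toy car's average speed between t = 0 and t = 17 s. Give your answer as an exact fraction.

27/17 cm/s

Average speed = (total path length)/(elapsed time); on a piecewise-linear x-t graph the path length is Σ|Δx|.
0–5 s: |Δx| = |2 − -10| = 12 cm
5–11 s: |Δx| = |3 − 2| = 1 cm
11–17 s: |Δx| = |-11 − 3| = 14 cm
Total path = 27 cm; average speed = 27/17 = 27/17 cm/s.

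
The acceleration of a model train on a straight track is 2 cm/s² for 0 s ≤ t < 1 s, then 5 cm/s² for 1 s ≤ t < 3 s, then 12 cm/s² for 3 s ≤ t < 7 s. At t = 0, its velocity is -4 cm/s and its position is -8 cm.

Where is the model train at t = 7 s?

123 cm

On each constant-a segment, Δv = aΔt and Δx = v₀Δt + ½aΔt²; chain segment to segment.
0–1 s: v starts -4 cm/s; Δx = -4·1 + ½·2·1² = -3 cm; v ends -2 cm/s.
1–3 s: v starts -2 cm/s; Δx = -2·2 + ½·5·2² = 6 cm; v ends 8 cm/s.
3–7 s: v starts 8 cm/s; Δx = 8·4 + ½·12·4² = 128 cm; v ends 56 cm/s.
x(7) = -8 + Σ Δx = 123 cm.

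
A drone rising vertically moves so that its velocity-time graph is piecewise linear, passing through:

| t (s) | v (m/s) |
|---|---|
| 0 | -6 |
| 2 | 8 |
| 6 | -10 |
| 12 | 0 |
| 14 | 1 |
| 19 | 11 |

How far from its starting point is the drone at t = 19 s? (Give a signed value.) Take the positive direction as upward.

Displacement is the signed area under the v-t curve.
0–2 s: ½(-6 + 8)(2) = 2 m
2–6 s: ½(8 + -10)(4) = -4 m
6–12 s: ½(-10 + 0)(6) = -30 m
12–14 s: ½(0 + 1)(2) = 1 m
14–19 s: ½(1 + 11)(5) = 30 m
Net displacement = -1 m

-1 m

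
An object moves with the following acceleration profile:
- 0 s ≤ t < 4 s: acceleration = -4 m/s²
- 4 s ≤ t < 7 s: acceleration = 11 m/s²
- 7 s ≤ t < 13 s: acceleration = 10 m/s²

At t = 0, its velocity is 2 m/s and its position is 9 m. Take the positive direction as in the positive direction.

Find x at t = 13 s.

286.5 m

On each constant-a segment, Δv = aΔt and Δx = v₀Δt + ½aΔt²; chain segment to segment.
0–4 s: v starts 2 m/s; Δx = 2·4 + ½·-4·4² = -24 m; v ends -14 m/s.
4–7 s: v starts -14 m/s; Δx = -14·3 + ½·11·3² = 7.5 m; v ends 19 m/s.
7–13 s: v starts 19 m/s; Δx = 19·6 + ½·10·6² = 294 m; v ends 79 m/s.
x(13) = 9 + Σ Δx = 286.5 m.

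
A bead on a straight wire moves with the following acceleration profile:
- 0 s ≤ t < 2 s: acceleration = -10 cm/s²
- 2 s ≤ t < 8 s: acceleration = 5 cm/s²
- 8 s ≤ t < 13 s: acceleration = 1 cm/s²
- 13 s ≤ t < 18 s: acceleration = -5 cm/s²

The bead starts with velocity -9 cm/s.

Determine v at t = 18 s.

-19 cm/s

Δv equals the area under the a-t graph; then v = v₀ + Δv.
0–2 s: -10 × 2 = -20 cm/s
2–8 s: 5 × 6 = 30 cm/s
8–13 s: 1 × 5 = 5 cm/s
13–18 s: -5 × 5 = -25 cm/s
Δv = -10 cm/s, so v(18) = -9 + (-10) = -19 cm/s.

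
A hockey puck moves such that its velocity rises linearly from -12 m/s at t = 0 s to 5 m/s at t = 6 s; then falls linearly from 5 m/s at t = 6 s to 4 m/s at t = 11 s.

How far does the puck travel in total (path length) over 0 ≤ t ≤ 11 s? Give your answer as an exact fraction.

1779/34 m

Distance (not displacement) is the total path length: add the absolute areas under v-t.
0–6 s: v = 0 at t = 72/17 s; triangle areas 432/17 + 75/17 = 507/17 m
6–11 s: |½(5 + 4)(5)| = 22.5 m
Total distance = 1779/34 m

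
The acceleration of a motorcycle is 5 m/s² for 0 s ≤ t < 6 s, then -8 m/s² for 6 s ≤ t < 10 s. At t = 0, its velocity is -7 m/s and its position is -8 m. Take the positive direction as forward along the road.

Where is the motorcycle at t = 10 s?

On each constant-a segment, Δv = aΔt and Δx = v₀Δt + ½aΔt²; chain segment to segment.
0–6 s: v starts -7 m/s; Δx = -7·6 + ½·5·6² = 48 m; v ends 23 m/s.
6–10 s: v starts 23 m/s; Δx = 23·4 + ½·-8·4² = 28 m; v ends -9 m/s.
x(10) = -8 + Σ Δx = 68 m.

68 m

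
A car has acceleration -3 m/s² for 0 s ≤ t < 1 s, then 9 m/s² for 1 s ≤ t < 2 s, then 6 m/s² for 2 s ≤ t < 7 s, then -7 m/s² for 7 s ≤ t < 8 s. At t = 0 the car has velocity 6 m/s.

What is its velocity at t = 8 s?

Δv equals the area under the a-t graph; then v = v₀ + Δv.
0–1 s: -3 × 1 = -3 m/s
1–2 s: 9 × 1 = 9 m/s
2–7 s: 6 × 5 = 30 m/s
7–8 s: -7 × 1 = -7 m/s
Δv = 29 m/s, so v(8) = 6 + (29) = 35 m/s.

35 m/s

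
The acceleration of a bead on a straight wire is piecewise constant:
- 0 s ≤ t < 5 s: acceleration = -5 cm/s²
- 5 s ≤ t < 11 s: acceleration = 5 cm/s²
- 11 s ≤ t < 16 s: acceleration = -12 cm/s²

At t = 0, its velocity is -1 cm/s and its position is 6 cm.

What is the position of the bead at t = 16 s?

-257.5 cm

On each constant-a segment, Δv = aΔt and Δx = v₀Δt + ½aΔt²; chain segment to segment.
0–5 s: v starts -1 cm/s; Δx = -1·5 + ½·-5·5² = -67.5 cm; v ends -26 cm/s.
5–11 s: v starts -26 cm/s; Δx = -26·6 + ½·5·6² = -66 cm; v ends 4 cm/s.
11–16 s: v starts 4 cm/s; Δx = 4·5 + ½·-12·5² = -130 cm; v ends -56 cm/s.
x(16) = 6 + Σ Δx = -257.5 cm.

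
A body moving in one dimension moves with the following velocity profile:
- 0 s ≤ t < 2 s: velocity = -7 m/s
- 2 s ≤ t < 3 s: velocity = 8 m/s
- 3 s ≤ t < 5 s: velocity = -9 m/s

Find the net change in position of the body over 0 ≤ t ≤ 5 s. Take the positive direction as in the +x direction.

-24 m

Displacement is the signed area under the v-t curve.
0–2 s: -7 × 2 = -14 m
2–3 s: 8 × 1 = 8 m
3–5 s: -9 × 2 = -18 m
Net displacement = -24 m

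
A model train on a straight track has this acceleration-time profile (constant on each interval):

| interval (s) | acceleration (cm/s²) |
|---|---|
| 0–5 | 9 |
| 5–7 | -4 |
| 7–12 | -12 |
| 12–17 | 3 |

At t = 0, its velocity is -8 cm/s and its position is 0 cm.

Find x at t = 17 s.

16 cm

On each constant-a segment, Δv = aΔt and Δx = v₀Δt + ½aΔt²; chain segment to segment.
0–5 s: v starts -8 cm/s; Δx = -8·5 + ½·9·5² = 72.5 cm; v ends 37 cm/s.
5–7 s: v starts 37 cm/s; Δx = 37·2 + ½·-4·2² = 66 cm; v ends 29 cm/s.
7–12 s: v starts 29 cm/s; Δx = 29·5 + ½·-12·5² = -5 cm; v ends -31 cm/s.
12–17 s: v starts -31 cm/s; Δx = -31·5 + ½·3·5² = -117.5 cm; v ends -16 cm/s.
x(17) = 0 + Σ Δx = 16 cm.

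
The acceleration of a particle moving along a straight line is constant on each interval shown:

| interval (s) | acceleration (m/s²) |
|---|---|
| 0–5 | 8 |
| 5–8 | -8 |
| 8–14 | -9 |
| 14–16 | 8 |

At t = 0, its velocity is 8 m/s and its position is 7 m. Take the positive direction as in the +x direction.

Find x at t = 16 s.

193 m

On each constant-a segment, Δv = aΔt and Δx = v₀Δt + ½aΔt²; chain segment to segment.
0–5 s: v starts 8 m/s; Δx = 8·5 + ½·8·5² = 140 m; v ends 48 m/s.
5–8 s: v starts 48 m/s; Δx = 48·3 + ½·-8·3² = 108 m; v ends 24 m/s.
8–14 s: v starts 24 m/s; Δx = 24·6 + ½·-9·6² = -18 m; v ends -30 m/s.
14–16 s: v starts -30 m/s; Δx = -30·2 + ½·8·2² = -44 m; v ends -14 m/s.
x(16) = 7 + Σ Δx = 193 m.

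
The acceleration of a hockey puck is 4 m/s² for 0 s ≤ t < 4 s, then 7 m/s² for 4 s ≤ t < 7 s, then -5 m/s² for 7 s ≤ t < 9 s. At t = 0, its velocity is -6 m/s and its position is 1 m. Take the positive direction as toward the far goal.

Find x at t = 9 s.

On each constant-a segment, Δv = aΔt and Δx = v₀Δt + ½aΔt²; chain segment to segment.
0–4 s: v starts -6 m/s; Δx = -6·4 + ½·4·4² = 8 m; v ends 10 m/s.
4–7 s: v starts 10 m/s; Δx = 10·3 + ½·7·3² = 61.5 m; v ends 31 m/s.
7–9 s: v starts 31 m/s; Δx = 31·2 + ½·-5·2² = 52 m; v ends 21 m/s.
x(9) = 1 + Σ Δx = 122.5 m.

122.5 m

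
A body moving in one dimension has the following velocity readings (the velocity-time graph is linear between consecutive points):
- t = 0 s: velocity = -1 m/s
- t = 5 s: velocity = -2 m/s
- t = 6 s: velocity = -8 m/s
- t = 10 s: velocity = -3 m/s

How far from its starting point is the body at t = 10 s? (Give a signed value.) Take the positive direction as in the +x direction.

Displacement is the signed area under the v-t curve.
0–5 s: ½(-1 + -2)(5) = -7.5 m
5–6 s: ½(-2 + -8)(1) = -5 m
6–10 s: ½(-8 + -3)(4) = -22 m
Net displacement = -34.5 m

-34.5 m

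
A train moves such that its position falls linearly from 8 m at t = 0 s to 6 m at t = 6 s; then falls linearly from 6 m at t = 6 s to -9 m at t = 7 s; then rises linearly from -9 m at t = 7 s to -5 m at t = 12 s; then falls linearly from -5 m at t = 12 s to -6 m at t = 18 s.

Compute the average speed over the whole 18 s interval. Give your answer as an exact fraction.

Average speed = (total path length)/(elapsed time); on a piecewise-linear x-t graph the path length is Σ|Δx|.
0–6 s: |Δx| = |6 − 8| = 2 m
6–7 s: |Δx| = |-9 − 6| = 15 m
7–12 s: |Δx| = |-5 − -9| = 4 m
12–18 s: |Δx| = |-6 − -5| = 1 m
Total path = 22 m; average speed = 22/18 = 11/9 m/s.

11/9 m/s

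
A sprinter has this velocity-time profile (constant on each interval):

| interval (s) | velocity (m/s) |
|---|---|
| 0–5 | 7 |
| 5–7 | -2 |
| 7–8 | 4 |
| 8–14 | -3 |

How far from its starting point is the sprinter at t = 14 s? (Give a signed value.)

17 m

Net displacement equals the area under the velocity-time graph (areas below the axis count negative).
0–5 s: 7 × 5 = 35 m
5–7 s: -2 × 2 = -4 m
7–8 s: 4 × 1 = 4 m
8–14 s: -3 × 6 = -18 m
Net displacement = 17 m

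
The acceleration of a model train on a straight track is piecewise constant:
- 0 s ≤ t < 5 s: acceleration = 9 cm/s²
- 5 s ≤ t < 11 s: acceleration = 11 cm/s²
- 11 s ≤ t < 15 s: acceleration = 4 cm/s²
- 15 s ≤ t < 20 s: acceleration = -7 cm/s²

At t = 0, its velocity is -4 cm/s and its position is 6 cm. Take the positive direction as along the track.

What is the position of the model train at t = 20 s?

1530 cm

On each constant-a segment, Δv = aΔt and Δx = v₀Δt + ½aΔt²; chain segment to segment.
0–5 s: v starts -4 cm/s; Δx = -4·5 + ½·9·5² = 92.5 cm; v ends 41 cm/s.
5–11 s: v starts 41 cm/s; Δx = 41·6 + ½·11·6² = 444 cm; v ends 107 cm/s.
11–15 s: v starts 107 cm/s; Δx = 107·4 + ½·4·4² = 460 cm; v ends 123 cm/s.
15–20 s: v starts 123 cm/s; Δx = 123·5 + ½·-7·5² = 527.5 cm; v ends 88 cm/s.
x(20) = 6 + Σ Δx = 1530 cm.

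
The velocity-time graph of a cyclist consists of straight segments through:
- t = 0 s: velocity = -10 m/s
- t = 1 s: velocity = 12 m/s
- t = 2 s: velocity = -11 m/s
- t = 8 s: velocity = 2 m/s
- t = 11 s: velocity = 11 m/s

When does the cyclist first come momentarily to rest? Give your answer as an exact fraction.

v changes sign on 0–1 s (from -10 to 12); the graph is linear there, so v = 0 at t = 0 + (10)·(1 − 0)/(12 − -10) = 5/11 s.

t = 5/11 s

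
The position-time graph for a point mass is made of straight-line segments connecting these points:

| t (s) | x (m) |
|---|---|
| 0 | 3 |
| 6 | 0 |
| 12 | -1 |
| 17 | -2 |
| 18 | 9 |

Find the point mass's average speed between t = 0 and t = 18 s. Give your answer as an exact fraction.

Average speed = (total path length)/(elapsed time); on a piecewise-linear x-t graph the path length is Σ|Δx|.
0–6 s: |Δx| = |0 − 3| = 3 m
6–12 s: |Δx| = |-1 − 0| = 1 m
12–17 s: |Δx| = |-2 − -1| = 1 m
17–18 s: |Δx| = |9 − -2| = 11 m
Total path = 16 m; average speed = 16/18 = 8/9 m/s.

8/9 m/s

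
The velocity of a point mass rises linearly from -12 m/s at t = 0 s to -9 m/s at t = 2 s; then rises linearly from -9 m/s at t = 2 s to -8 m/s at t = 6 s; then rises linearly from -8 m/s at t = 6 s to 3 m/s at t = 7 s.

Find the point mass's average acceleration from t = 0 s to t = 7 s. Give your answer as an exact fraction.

15/7 m/s²

Average acceleration = Δv/Δt = (3 − -12)/(7 − 0) = 15/7 m/s².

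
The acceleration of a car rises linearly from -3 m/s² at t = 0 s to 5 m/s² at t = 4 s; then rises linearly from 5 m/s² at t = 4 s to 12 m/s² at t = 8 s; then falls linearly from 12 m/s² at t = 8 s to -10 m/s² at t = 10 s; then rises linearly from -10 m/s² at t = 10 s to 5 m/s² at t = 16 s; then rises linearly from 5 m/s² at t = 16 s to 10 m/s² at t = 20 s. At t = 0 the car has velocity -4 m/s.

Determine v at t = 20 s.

Δv equals the area under the a-t graph; then v = v₀ + Δv.
0–4 s: ½(-3 + 5)(4) = 4 m/s
4–8 s: ½(5 + 12)(4) = 34 m/s
8–10 s: ½(12 + -10)(2) = 2 m/s
10–16 s: ½(-10 + 5)(6) = -15 m/s
16–20 s: ½(5 + 10)(4) = 30 m/s
Δv = 55 m/s, so v(20) = -4 + (55) = 51 m/s.

51 m/s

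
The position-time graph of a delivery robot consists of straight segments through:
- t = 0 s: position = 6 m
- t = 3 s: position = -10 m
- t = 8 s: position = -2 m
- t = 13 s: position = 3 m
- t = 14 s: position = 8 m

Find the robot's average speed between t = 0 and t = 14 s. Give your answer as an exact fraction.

17/7 m/s

Average speed = (total path length)/(elapsed time); on a piecewise-linear x-t graph the path length is Σ|Δx|.
0–3 s: |Δx| = |-10 − 6| = 16 m
3–8 s: |Δx| = |-2 − -10| = 8 m
8–13 s: |Δx| = |3 − -2| = 5 m
13–14 s: |Δx| = |8 − 3| = 5 m
Total path = 34 m; average speed = 34/14 = 17/7 m/s.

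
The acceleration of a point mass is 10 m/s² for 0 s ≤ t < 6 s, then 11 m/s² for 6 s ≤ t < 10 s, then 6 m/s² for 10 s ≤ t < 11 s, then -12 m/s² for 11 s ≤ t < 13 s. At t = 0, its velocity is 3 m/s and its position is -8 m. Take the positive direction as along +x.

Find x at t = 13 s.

842 m

On each constant-a segment, Δv = aΔt and Δx = v₀Δt + ½aΔt²; chain segment to segment.
0–6 s: v starts 3 m/s; Δx = 3·6 + ½·10·6² = 198 m; v ends 63 m/s.
6–10 s: v starts 63 m/s; Δx = 63·4 + ½·11·4² = 340 m; v ends 107 m/s.
10–11 s: v starts 107 m/s; Δx = 107·1 + ½·6·1² = 110 m; v ends 113 m/s.
11–13 s: v starts 113 m/s; Δx = 113·2 + ½·-12·2² = 202 m; v ends 89 m/s.
x(13) = -8 + Σ Δx = 842 m.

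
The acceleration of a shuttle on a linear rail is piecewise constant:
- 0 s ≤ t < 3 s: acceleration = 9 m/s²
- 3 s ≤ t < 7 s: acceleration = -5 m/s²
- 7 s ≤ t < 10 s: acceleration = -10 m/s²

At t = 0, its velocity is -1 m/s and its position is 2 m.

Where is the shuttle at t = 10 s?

76.5 m

On each constant-a segment, Δv = aΔt and Δx = v₀Δt + ½aΔt²; chain segment to segment.
0–3 s: v starts -1 m/s; Δx = -1·3 + ½·9·3² = 37.5 m; v ends 26 m/s.
3–7 s: v starts 26 m/s; Δx = 26·4 + ½·-5·4² = 64 m; v ends 6 m/s.
7–10 s: v starts 6 m/s; Δx = 6·3 + ½·-10·3² = -27 m; v ends -24 m/s.
x(10) = 2 + Σ Δx = 76.5 m.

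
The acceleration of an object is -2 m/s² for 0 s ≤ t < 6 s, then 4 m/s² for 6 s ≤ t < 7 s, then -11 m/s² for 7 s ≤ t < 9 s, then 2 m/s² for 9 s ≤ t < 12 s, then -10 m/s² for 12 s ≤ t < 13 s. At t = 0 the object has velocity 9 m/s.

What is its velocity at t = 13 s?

-25 m/s

Δv equals the area under the a-t graph; then v = v₀ + Δv.
0–6 s: -2 × 6 = -12 m/s
6–7 s: 4 × 1 = 4 m/s
7–9 s: -11 × 2 = -22 m/s
9–12 s: 2 × 3 = 6 m/s
12–13 s: -10 × 1 = -10 m/s
Δv = -34 m/s, so v(13) = 9 + (-34) = -25 m/s.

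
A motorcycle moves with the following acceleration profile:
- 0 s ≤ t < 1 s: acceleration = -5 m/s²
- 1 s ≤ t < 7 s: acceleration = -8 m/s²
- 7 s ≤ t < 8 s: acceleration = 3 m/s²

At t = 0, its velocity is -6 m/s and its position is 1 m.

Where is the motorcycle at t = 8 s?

On each constant-a segment, Δv = aΔt and Δx = v₀Δt + ½aΔt²; chain segment to segment.
0–1 s: v starts -6 m/s; Δx = -6·1 + ½·-5·1² = -8.5 m; v ends -11 m/s.
1–7 s: v starts -11 m/s; Δx = -11·6 + ½·-8·6² = -210 m; v ends -59 m/s.
7–8 s: v starts -59 m/s; Δx = -59·1 + ½·3·1² = -57.5 m; v ends -56 m/s.
x(8) = 1 + Σ Δx = -275 m.

-275 m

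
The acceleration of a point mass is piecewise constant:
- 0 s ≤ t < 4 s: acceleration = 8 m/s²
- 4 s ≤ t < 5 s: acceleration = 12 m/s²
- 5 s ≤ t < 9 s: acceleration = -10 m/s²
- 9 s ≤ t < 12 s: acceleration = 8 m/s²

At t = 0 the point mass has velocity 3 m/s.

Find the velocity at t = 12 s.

31 m/s

Δv equals the area under the a-t graph; then v = v₀ + Δv.
0–4 s: 8 × 4 = 32 m/s
4–5 s: 12 × 1 = 12 m/s
5–9 s: -10 × 4 = -40 m/s
9–12 s: 8 × 3 = 24 m/s
Δv = 28 m/s, so v(12) = 3 + (28) = 31 m/s.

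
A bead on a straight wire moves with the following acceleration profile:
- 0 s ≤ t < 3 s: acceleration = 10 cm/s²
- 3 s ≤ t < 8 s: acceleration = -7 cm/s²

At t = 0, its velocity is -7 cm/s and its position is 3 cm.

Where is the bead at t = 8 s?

On each constant-a segment, Δv = aΔt and Δx = v₀Δt + ½aΔt²; chain segment to segment.
0–3 s: v starts -7 cm/s; Δx = -7·3 + ½·10·3² = 24 cm; v ends 23 cm/s.
3–8 s: v starts 23 cm/s; Δx = 23·5 + ½·-7·5² = 27.5 cm; v ends -12 cm/s.
x(8) = 3 + Σ Δx = 54.5 cm.

54.5 cm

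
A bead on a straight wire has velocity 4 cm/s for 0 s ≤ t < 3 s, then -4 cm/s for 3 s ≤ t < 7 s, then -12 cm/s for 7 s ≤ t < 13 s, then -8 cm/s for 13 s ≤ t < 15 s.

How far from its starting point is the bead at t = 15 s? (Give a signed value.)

-92 cm

Displacement is the signed area under the v-t curve.
0–3 s: 4 × 3 = 12 cm
3–7 s: -4 × 4 = -16 cm
7–13 s: -12 × 6 = -72 cm
13–15 s: -8 × 2 = -16 cm
Net displacement = -92 cm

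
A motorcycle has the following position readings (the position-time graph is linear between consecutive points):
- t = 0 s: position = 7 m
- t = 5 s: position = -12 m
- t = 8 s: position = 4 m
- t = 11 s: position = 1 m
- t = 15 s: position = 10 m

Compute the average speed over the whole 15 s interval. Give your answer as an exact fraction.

47/15 m/s

Average speed = (total path length)/(elapsed time); on a piecewise-linear x-t graph the path length is Σ|Δx|.
0–5 s: |Δx| = |-12 − 7| = 19 m
5–8 s: |Δx| = |4 − -12| = 16 m
8–11 s: |Δx| = |1 − 4| = 3 m
11–15 s: |Δx| = |10 − 1| = 9 m
Total path = 47 m; average speed = 47/15 = 47/15 m/s.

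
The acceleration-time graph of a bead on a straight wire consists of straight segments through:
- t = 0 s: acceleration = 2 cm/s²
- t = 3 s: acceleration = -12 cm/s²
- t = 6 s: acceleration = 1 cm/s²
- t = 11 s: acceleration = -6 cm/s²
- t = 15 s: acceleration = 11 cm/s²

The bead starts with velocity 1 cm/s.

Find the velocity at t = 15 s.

-33 cm/s

Δv equals the area under the a-t graph; then v = v₀ + Δv.
0–3 s: ½(2 + -12)(3) = -15 cm/s
3–6 s: ½(-12 + 1)(3) = -16.5 cm/s
6–11 s: ½(1 + -6)(5) = -12.5 cm/s
11–15 s: ½(-6 + 11)(4) = 10 cm/s
Δv = -34 cm/s, so v(15) = 1 + (-34) = -33 cm/s.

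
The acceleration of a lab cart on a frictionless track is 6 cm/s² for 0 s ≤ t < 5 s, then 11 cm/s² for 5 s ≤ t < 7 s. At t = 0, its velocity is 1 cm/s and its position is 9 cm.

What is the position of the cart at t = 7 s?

173 cm

On each constant-a segment, Δv = aΔt and Δx = v₀Δt + ½aΔt²; chain segment to segment.
0–5 s: v starts 1 cm/s; Δx = 1·5 + ½·6·5² = 80 cm; v ends 31 cm/s.
5–7 s: v starts 31 cm/s; Δx = 31·2 + ½·11·2² = 84 cm; v ends 53 cm/s.
x(7) = 9 + Σ Δx = 173 cm.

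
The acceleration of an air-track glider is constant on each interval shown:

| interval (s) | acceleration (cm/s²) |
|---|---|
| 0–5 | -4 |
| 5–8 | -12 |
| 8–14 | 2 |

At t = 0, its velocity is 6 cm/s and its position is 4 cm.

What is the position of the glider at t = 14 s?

-376 cm

On each constant-a segment, Δv = aΔt and Δx = v₀Δt + ½aΔt²; chain segment to segment.
0–5 s: v starts 6 cm/s; Δx = 6·5 + ½·-4·5² = -20 cm; v ends -14 cm/s.
5–8 s: v starts -14 cm/s; Δx = -14·3 + ½·-12·3² = -96 cm; v ends -50 cm/s.
8–14 s: v starts -50 cm/s; Δx = -50·6 + ½·2·6² = -264 cm; v ends -38 cm/s.
x(14) = 4 + Σ Δx = -376 cm.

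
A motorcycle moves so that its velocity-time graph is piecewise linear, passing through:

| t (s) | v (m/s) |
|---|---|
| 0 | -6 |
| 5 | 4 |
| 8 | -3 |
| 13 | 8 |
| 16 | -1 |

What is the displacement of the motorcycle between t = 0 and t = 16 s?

19.5 m

Net displacement equals the area under the velocity-time graph (areas below the axis count negative).
0–5 s: ½(-6 + 4)(5) = -5 m
5–8 s: ½(4 + -3)(3) = 1.5 m
8–13 s: ½(-3 + 8)(5) = 12.5 m
13–16 s: ½(8 + -1)(3) = 10.5 m
Net displacement = 19.5 m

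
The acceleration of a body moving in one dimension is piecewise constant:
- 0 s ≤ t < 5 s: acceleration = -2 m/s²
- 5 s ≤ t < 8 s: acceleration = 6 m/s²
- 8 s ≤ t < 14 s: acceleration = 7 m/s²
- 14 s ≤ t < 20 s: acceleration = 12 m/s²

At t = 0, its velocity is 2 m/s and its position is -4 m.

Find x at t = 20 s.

On each constant-a segment, Δv = aΔt and Δx = v₀Δt + ½aΔt²; chain segment to segment.
0–5 s: v starts 2 m/s; Δx = 2·5 + ½·-2·5² = -15 m; v ends -8 m/s.
5–8 s: v starts -8 m/s; Δx = -8·3 + ½·6·3² = 3 m; v ends 10 m/s.
8–14 s: v starts 10 m/s; Δx = 10·6 + ½·7·6² = 186 m; v ends 52 m/s.
14–20 s: v starts 52 m/s; Δx = 52·6 + ½·12·6² = 528 m; v ends 124 m/s.
x(20) = -4 + Σ Δx = 698 m.

698 m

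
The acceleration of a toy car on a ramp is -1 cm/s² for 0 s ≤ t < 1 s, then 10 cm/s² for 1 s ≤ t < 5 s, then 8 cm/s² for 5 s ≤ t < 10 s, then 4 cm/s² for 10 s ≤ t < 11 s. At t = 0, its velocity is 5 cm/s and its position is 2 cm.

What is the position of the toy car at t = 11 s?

508.5 cm

On each constant-a segment, Δv = aΔt and Δx = v₀Δt + ½aΔt²; chain segment to segment.
0–1 s: v starts 5 cm/s; Δx = 5·1 + ½·-1·1² = 4.5 cm; v ends 4 cm/s.
1–5 s: v starts 4 cm/s; Δx = 4·4 + ½·10·4² = 96 cm; v ends 44 cm/s.
5–10 s: v starts 44 cm/s; Δx = 44·5 + ½·8·5² = 320 cm; v ends 84 cm/s.
10–11 s: v starts 84 cm/s; Δx = 84·1 + ½·4·1² = 86 cm; v ends 88 cm/s.
x(11) = 2 + Σ Δx = 508.5 cm.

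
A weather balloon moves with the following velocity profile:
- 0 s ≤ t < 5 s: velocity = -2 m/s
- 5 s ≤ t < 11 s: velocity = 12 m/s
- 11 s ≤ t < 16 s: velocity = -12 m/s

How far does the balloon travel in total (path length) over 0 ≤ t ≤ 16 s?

142 m

Distance (not displacement) is the total path length: add the absolute areas under v-t.
0–5 s: |-2| × 5 = 10 m
5–11 s: |12| × 6 = 72 m
11–16 s: |-12| × 5 = 60 m
Total distance = 142 m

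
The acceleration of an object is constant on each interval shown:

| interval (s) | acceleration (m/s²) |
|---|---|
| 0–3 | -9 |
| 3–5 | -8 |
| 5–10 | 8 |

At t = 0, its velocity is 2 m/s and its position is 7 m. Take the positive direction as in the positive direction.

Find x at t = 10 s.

-198.5 m

On each constant-a segment, Δv = aΔt and Δx = v₀Δt + ½aΔt²; chain segment to segment.
0–3 s: v starts 2 m/s; Δx = 2·3 + ½·-9·3² = -34.5 m; v ends -25 m/s.
3–5 s: v starts -25 m/s; Δx = -25·2 + ½·-8·2² = -66 m; v ends -41 m/s.
5–10 s: v starts -41 m/s; Δx = -41·5 + ½·8·5² = -105 m; v ends -1 m/s.
x(10) = 7 + Σ Δx = -198.5 m.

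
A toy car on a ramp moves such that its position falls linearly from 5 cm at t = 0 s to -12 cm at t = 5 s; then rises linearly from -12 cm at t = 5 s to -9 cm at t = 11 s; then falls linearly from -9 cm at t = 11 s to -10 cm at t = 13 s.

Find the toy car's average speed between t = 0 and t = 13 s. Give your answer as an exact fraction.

21/13 cm/s

Average speed = (total path length)/(elapsed time); on a piecewise-linear x-t graph the path length is Σ|Δx|.
0–5 s: |Δx| = |-12 − 5| = 17 cm
5–11 s: |Δx| = |-9 − -12| = 3 cm
11–13 s: |Δx| = |-10 − -9| = 1 cm
Total path = 21 cm; average speed = 21/13 = 21/13 cm/s.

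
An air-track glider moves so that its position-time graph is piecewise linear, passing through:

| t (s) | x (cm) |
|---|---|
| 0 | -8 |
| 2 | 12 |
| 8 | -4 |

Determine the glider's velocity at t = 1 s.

Velocity is the slope of the x-t graph on 0–2 s: (12 − -8)/(2 − 0) = 10 cm/s.

10 cm/s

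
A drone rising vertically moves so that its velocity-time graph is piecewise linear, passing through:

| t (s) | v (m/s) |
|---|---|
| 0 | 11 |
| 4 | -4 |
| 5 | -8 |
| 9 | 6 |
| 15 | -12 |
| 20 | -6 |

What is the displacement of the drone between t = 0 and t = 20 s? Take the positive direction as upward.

-59 m

Displacement is the signed area under the v-t curve.
0–4 s: ½(11 + -4)(4) = 14 m
4–5 s: ½(-4 + -8)(1) = -6 m
5–9 s: ½(-8 + 6)(4) = -4 m
9–15 s: ½(6 + -12)(6) = -18 m
15–20 s: ½(-12 + -6)(5) = -45 m
Net displacement = -59 m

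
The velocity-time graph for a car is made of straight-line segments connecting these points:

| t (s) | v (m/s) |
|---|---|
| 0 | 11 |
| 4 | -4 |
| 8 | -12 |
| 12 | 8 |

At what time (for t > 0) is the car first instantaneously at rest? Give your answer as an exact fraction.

v changes sign on 0–4 s (from 11 to -4); the graph is linear there, so v = 0 at t = 0 + (-11)·(4 − 0)/(-4 − 11) = 44/15 s.

t = 44/15 s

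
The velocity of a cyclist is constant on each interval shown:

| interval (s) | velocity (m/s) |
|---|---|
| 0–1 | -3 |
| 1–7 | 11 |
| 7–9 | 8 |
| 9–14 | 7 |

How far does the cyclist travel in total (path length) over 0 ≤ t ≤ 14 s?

120 m

Distance (not displacement) is the total path length: add the absolute areas under v-t.
0–1 s: |-3| × 1 = 3 m
1–7 s: |11| × 6 = 66 m
7–9 s: |8| × 2 = 16 m
9–14 s: |7| × 5 = 35 m
Total distance = 120 m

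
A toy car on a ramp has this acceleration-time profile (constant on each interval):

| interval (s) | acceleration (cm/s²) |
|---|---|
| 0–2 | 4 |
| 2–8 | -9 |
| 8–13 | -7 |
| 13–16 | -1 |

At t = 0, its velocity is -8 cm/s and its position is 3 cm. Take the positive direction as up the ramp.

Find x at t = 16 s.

On each constant-a segment, Δv = aΔt and Δx = v₀Δt + ½aΔt²; chain segment to segment.
0–2 s: v starts -8 cm/s; Δx = -8·2 + ½·4·2² = -8 cm; v ends 0 cm/s.
2–8 s: v starts 0 cm/s; Δx = 0·6 + ½·-9·6² = -162 cm; v ends -54 cm/s.
8–13 s: v starts -54 cm/s; Δx = -54·5 + ½·-7·5² = -357.5 cm; v ends -89 cm/s.
13–16 s: v starts -89 cm/s; Δx = -89·3 + ½·-1·3² = -271.5 cm; v ends -92 cm/s.
x(16) = 3 + Σ Δx = -796 cm.

-796 cm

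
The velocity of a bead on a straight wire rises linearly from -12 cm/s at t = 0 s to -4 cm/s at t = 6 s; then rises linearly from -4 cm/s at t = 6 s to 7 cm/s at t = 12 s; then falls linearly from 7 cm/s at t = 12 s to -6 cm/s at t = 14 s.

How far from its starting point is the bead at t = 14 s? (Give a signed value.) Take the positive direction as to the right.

-38 cm

Displacement is the signed area under the v-t curve.
0–6 s: ½(-12 + -4)(6) = -48 cm
6–12 s: ½(-4 + 7)(6) = 9 cm
12–14 s: ½(7 + -6)(2) = 1 cm
Net displacement = -38 cm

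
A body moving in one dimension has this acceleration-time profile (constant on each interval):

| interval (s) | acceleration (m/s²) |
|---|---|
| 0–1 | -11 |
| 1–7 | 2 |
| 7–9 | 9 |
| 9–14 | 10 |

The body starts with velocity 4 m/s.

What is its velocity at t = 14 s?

73 m/s

Δv equals the area under the a-t graph; then v = v₀ + Δv.
0–1 s: -11 × 1 = -11 m/s
1–7 s: 2 × 6 = 12 m/s
7–9 s: 9 × 2 = 18 m/s
9–14 s: 10 × 5 = 50 m/s
Δv = 69 m/s, so v(14) = 4 + (69) = 73 m/s.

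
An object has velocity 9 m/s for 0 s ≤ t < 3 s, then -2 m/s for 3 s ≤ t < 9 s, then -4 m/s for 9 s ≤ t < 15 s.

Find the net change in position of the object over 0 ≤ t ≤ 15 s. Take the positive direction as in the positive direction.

Net displacement equals the area under the velocity-time graph (areas below the axis count negative).
0–3 s: 9 × 3 = 27 m
3–9 s: -2 × 6 = -12 m
9–15 s: -4 × 6 = -24 m
Net displacement = -9 m

-9 m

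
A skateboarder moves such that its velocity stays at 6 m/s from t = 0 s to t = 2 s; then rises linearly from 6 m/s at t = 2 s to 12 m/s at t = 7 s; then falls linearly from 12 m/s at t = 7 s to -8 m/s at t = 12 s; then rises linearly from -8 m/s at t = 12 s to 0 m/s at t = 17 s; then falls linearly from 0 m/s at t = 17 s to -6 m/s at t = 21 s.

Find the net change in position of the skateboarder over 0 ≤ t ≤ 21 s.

35 m

Displacement is the signed area under the v-t curve.
0–2 s: 6 × 2 = 12 m
2–7 s: ½(6 + 12)(5) = 45 m
7–12 s: ½(12 + -8)(5) = 10 m
12–17 s: ½(-8 + 0)(5) = -20 m
17–21 s: ½(0 + -6)(4) = -12 m
Net displacement = 35 m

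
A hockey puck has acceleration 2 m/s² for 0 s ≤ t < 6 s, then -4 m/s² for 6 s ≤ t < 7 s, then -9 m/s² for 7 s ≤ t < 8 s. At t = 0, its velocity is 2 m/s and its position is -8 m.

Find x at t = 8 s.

57.5 m

On each constant-a segment, Δv = aΔt and Δx = v₀Δt + ½aΔt²; chain segment to segment.
0–6 s: v starts 2 m/s; Δx = 2·6 + ½·2·6² = 48 m; v ends 14 m/s.
6–7 s: v starts 14 m/s; Δx = 14·1 + ½·-4·1² = 12 m; v ends 10 m/s.
7–8 s: v starts 10 m/s; Δx = 10·1 + ½·-9·1² = 5.5 m; v ends 1 m/s.
x(8) = -8 + Σ Δx = 57.5 m.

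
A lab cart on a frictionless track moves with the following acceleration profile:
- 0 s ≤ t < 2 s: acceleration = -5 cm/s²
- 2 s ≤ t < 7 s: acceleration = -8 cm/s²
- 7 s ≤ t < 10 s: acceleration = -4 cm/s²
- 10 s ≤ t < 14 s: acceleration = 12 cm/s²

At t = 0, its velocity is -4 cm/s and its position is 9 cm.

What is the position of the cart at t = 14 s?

On each constant-a segment, Δv = aΔt and Δx = v₀Δt + ½aΔt²; chain segment to segment.
0–2 s: v starts -4 cm/s; Δx = -4·2 + ½·-5·2² = -18 cm; v ends -14 cm/s.
2–7 s: v starts -14 cm/s; Δx = -14·5 + ½·-8·5² = -170 cm; v ends -54 cm/s.
7–10 s: v starts -54 cm/s; Δx = -54·3 + ½·-4·3² = -180 cm; v ends -66 cm/s.
10–14 s: v starts -66 cm/s; Δx = -66·4 + ½·12·4² = -168 cm; v ends -18 cm/s.
x(14) = 9 + Σ Δx = -527 cm.

-527 cm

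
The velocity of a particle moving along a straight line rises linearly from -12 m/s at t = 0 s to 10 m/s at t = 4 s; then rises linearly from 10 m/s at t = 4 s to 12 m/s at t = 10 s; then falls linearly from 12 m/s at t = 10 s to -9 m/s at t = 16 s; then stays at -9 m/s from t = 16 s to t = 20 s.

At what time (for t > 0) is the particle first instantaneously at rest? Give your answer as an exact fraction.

v changes sign on 0–4 s (from -12 to 10); the graph is linear there, so v = 0 at t = 0 + (12)·(4 − 0)/(10 − -12) = 24/11 s.

t = 24/11 s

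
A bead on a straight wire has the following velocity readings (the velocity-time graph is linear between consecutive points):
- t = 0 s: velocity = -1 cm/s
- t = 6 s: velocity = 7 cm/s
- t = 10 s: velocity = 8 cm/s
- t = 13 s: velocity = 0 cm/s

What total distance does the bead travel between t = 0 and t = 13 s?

Distance (not displacement) is the total path length: add the absolute areas under v-t.
0–6 s: v = 0 at t = 0.75 s; triangle areas 0.375 + 18.375 = 18.75 cm
6–10 s: |½(7 + 8)(4)| = 30 cm
10–13 s: |½(8 + 0)(3)| = 12 cm
Total distance = 60.75 cm

60.75 cm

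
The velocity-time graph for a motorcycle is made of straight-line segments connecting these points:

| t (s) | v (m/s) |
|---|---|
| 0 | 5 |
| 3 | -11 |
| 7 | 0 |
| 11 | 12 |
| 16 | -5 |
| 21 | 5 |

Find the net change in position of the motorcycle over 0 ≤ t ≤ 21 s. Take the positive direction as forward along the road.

Displacement is the signed area under the v-t curve.
0–3 s: ½(5 + -11)(3) = -9 m
3–7 s: ½(-11 + 0)(4) = -22 m
7–11 s: ½(0 + 12)(4) = 24 m
11–16 s: ½(12 + -5)(5) = 17.5 m
16–21 s: ½(-5 + 5)(5) = 0 m
Net displacement = 10.5 m

10.5 m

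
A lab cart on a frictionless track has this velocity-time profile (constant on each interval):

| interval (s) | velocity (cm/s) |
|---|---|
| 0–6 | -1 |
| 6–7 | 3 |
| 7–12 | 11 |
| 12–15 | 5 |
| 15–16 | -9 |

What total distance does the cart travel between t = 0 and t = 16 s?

88 cm

Total distance travelled is ∫|v| dt — sum the magnitudes of each area piece.
0–6 s: |-1| × 6 = 6 cm
6–7 s: |3| × 1 = 3 cm
7–12 s: |11| × 5 = 55 cm
12–15 s: |5| × 3 = 15 cm
15–16 s: |-9| × 1 = 9 cm
Total distance = 88 cm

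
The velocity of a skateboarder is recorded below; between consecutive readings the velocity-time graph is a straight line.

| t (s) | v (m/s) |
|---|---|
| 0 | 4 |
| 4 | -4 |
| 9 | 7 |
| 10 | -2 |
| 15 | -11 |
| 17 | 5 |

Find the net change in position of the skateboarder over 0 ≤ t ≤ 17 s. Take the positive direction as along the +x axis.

-28.5 m

Displacement is the signed area under the v-t curve.
0–4 s: ½(4 + -4)(4) = 0 m
4–9 s: ½(-4 + 7)(5) = 7.5 m
9–10 s: ½(7 + -2)(1) = 2.5 m
10–15 s: ½(-2 + -11)(5) = -32.5 m
15–17 s: ½(-11 + 5)(2) = -6 m
Net displacement = -28.5 m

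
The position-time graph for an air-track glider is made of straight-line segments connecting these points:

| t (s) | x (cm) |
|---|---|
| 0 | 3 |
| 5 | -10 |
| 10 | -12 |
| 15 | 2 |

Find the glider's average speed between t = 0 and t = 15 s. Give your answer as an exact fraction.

Average speed = (total path length)/(elapsed time); on a piecewise-linear x-t graph the path length is Σ|Δx|.
0–5 s: |Δx| = |-10 − 3| = 13 cm
5–10 s: |Δx| = |-12 − -10| = 2 cm
10–15 s: |Δx| = |2 − -12| = 14 cm
Total path = 29 cm; average speed = 29/15 = 29/15 cm/s.

29/15 cm/s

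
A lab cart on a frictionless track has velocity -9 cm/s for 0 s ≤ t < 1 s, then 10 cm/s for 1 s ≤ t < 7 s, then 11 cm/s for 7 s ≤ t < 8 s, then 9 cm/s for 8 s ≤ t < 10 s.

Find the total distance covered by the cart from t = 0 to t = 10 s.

98 cm

Distance (not displacement) is the total path length: add the absolute areas under v-t.
0–1 s: |-9| × 1 = 9 cm
1–7 s: |10| × 6 = 60 cm
7–8 s: |11| × 1 = 11 cm
8–10 s: |9| × 2 = 18 cm
Total distance = 98 cm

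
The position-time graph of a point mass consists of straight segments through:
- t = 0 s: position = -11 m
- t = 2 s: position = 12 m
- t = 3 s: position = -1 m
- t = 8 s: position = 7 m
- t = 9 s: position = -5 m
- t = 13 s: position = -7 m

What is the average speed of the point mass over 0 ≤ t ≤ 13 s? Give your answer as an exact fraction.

58/13 m/s

Average speed = (total path length)/(elapsed time); on a piecewise-linear x-t graph the path length is Σ|Δx|.
0–2 s: |Δx| = |12 − -11| = 23 m
2–3 s: |Δx| = |-1 − 12| = 13 m
3–8 s: |Δx| = |7 − -1| = 8 m
8–9 s: |Δx| = |-5 − 7| = 12 m
9–13 s: |Δx| = |-7 − -5| = 2 m
Total path = 58 m; average speed = 58/13 = 58/13 m/s.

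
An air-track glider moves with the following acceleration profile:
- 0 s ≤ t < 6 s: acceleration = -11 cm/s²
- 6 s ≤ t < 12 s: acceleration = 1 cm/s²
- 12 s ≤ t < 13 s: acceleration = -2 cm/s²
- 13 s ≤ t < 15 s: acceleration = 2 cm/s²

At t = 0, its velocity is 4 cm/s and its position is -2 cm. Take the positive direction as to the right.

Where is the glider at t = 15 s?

On each constant-a segment, Δv = aΔt and Δx = v₀Δt + ½aΔt²; chain segment to segment.
0–6 s: v starts 4 cm/s; Δx = 4·6 + ½·-11·6² = -174 cm; v ends -62 cm/s.
6–12 s: v starts -62 cm/s; Δx = -62·6 + ½·1·6² = -354 cm; v ends -56 cm/s.
12–13 s: v starts -56 cm/s; Δx = -56·1 + ½·-2·1² = -57 cm; v ends -58 cm/s.
13–15 s: v starts -58 cm/s; Δx = -58·2 + ½·2·2² = -112 cm; v ends -54 cm/s.
x(15) = -2 + Σ Δx = -699 cm.

-699 cm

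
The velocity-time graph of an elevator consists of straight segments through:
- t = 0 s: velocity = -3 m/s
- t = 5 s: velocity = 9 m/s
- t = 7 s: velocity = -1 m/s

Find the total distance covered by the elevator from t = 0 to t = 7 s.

Distance (not displacement) is the total path length: add the absolute areas under v-t.
0–5 s: v = 0 at t = 1.25 s; triangle areas 1.875 + 16.875 = 18.75 m
5–7 s: v = 0 at t = 6.8 s; triangle areas 8.1 + 0.1 = 8.2 m
Total distance = 26.95 m

26.95 m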